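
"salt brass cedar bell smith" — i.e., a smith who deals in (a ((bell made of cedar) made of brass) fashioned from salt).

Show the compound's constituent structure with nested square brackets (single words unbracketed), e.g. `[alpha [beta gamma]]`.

[[salt [brass [cedar bell]]] smith]

Whole compound: head "smith", modifier "salt brass cedar bell".
Within "salt brass cedar bell", the head is "bell" (specifically "brass cedar bell") and the modifier is "salt".
Within "brass cedar bell", the head is "bell" (specifically "cedar bell") and the modifier is "brass".
Within "cedar bell", the head is "bell" and the modifier is "cedar".
Assembled: [[salt [brass [cedar bell]]] smith].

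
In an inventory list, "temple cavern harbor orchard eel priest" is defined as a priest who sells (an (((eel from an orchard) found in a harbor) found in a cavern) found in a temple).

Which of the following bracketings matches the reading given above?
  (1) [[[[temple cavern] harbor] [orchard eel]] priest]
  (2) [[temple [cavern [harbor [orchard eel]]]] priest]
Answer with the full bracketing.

[[temple [cavern [harbor [orchard eel]]]] priest]

The paraphrase's head is the "priest" part ("priest"); its modifier is "temple cavern harbor orchard eel".
That top-level split, carried through the inner groups, gives [[temple [cavern [harbor [orchard eel]]]] priest].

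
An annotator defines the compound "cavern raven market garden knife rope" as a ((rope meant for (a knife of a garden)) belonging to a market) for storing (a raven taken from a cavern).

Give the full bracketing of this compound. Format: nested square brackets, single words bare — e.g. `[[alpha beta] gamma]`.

[[cavern raven] [market [[garden knife] rope]]]

The outermost head in the paraphrase is "rope" (specifically "market garden knife rope"), modified by "cavern raven".
"cavern raven" → head "raven", modifier "cavern".
"market garden knife rope" → head "rope" (specifically "garden knife rope"), modifier "market".
"garden knife rope" → head "rope", modifier "garden knife".
"garden knife" → head "knife", modifier "garden".
Putting it together: [[cavern raven] [market [[garden knife] rope]]].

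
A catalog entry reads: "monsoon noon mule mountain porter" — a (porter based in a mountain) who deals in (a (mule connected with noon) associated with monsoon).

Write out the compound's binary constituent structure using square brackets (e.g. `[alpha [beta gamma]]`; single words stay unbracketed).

At the top level: head "porter" (specifically "mountain porter"); modifier "monsoon noon mule".
Within "monsoon noon mule", the head is "mule" (specifically "noon mule") and the modifier is "monsoon".
Within "noon mule", the head is "mule" and the modifier is "noon".
Within "mountain porter", the head is "porter" and the modifier is "mountain".
Putting it together: [[monsoon [noon mule]] [mountain porter]].

[[monsoon [noon mule]] [mountain porter]]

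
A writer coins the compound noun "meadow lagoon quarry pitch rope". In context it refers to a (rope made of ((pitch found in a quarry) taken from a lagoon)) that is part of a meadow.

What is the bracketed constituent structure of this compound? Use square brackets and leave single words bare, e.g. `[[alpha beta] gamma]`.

[meadow [[lagoon [quarry pitch]] rope]]

Whole compound: head "rope" (specifically "lagoon quarry pitch rope"), modifier "meadow".
Within "lagoon quarry pitch rope", the head is "rope" and the modifier is "lagoon quarry pitch".
Within "lagoon quarry pitch", the head is "pitch" (specifically "quarry pitch") and the modifier is "lagoon".
Within "quarry pitch", the head is "pitch" and the modifier is "quarry".
So the structure is [meadow [[lagoon [quarry pitch]] rope]].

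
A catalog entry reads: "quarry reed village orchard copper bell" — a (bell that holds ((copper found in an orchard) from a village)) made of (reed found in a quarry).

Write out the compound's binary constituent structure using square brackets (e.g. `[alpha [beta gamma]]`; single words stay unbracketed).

Overall it is a kind of bell (specifically "village orchard copper bell"); the modifier is "quarry reed".
Inside "quarry reed": head "reed", modifier "quarry".
Inside "village orchard copper bell": head "bell", modifier "village orchard copper".
Inside "village orchard copper": head "copper" (specifically "orchard copper"), modifier "village".
Inside "orchard copper": head "copper", modifier "orchard".
So the structure is [[quarry reed] [[village [orchard copper]] bell]].

[[quarry reed] [[village [orchard copper]] bell]]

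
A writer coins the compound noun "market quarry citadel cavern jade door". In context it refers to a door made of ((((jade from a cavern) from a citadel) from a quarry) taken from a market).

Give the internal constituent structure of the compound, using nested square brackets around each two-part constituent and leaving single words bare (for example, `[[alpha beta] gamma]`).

Overall it is a kind of door; the modifier is "market quarry citadel cavern jade".
"market quarry citadel cavern jade" → head "jade" (specifically "quarry citadel cavern jade"), modifier "market".
"quarry citadel cavern jade" → head "jade" (specifically "citadel cavern jade"), modifier "quarry".
"citadel cavern jade" → head "jade" (specifically "cavern jade"), modifier "citadel".
"cavern jade" → head "jade", modifier "cavern".
So the structure is [[market [quarry [citadel [cavern jade]]]] door].

[[market [quarry [citadel [cavern jade]]]] door]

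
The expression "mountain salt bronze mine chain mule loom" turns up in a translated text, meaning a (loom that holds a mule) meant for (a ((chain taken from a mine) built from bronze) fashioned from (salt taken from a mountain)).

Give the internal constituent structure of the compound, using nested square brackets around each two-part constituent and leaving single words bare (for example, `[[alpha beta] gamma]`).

At the top level: head "loom" (specifically "mule loom"); modifier "mountain salt bronze mine chain".
Inside "mountain salt bronze mine chain": head "chain" (specifically "bronze mine chain"), modifier "mountain salt".
Inside "mountain salt": head "salt", modifier "mountain".
Inside "bronze mine chain": head "chain" (specifically "mine chain"), modifier "bronze".
Inside "mine chain": head "chain", modifier "mine".
Inside "mule loom": head "loom", modifier "mule".
Assembled: [[[mountain salt] [bronze [mine chain]]] [mule loom]].

[[[mountain salt] [bronze [mine chain]]] [mule loom]]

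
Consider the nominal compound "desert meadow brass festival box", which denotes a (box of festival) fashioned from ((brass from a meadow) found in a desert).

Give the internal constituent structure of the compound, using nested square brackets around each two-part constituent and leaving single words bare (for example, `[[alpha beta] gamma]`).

[[desert [meadow brass]] [festival box]]

The outermost head in the paraphrase is "box" (specifically "festival box"), modified by "desert meadow brass".
Within "desert meadow brass", the head is "brass" (specifically "meadow brass") and the modifier is "desert".
Within "meadow brass", the head is "brass" and the modifier is "meadow".
Within "festival box", the head is "box" and the modifier is "festival".
Putting it together: [[desert [meadow brass]] [festival box]].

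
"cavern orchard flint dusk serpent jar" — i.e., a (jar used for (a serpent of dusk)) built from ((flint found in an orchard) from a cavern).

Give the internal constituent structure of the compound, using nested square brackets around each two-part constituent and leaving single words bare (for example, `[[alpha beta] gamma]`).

The outermost head in the paraphrase is "jar" (specifically "dusk serpent jar"), modified by "cavern orchard flint".
Within "cavern orchard flint", the head is "flint" (specifically "orchard flint") and the modifier is "cavern".
Within "orchard flint", the head is "flint" and the modifier is "orchard".
Within "dusk serpent jar", the head is "jar" and the modifier is "dusk serpent".
Within "dusk serpent", the head is "serpent" and the modifier is "dusk".
Assembled: [[cavern [orchard flint]] [[dusk serpent] jar]].

[[cavern [orchard flint]] [[dusk serpent] jar]]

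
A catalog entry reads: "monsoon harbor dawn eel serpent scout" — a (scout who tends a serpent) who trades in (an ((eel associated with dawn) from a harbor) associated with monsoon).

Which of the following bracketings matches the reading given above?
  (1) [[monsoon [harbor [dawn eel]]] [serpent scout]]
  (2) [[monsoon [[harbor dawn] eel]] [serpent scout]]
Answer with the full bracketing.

The paraphrase's head is the "scout" part ("serpent scout"); its modifier is "monsoon harbor dawn eel".
That top-level split, carried through the inner groups, gives [[monsoon [harbor [dawn eel]]] [serpent scout]].

[[monsoon [harbor [dawn eel]]] [serpent scout]]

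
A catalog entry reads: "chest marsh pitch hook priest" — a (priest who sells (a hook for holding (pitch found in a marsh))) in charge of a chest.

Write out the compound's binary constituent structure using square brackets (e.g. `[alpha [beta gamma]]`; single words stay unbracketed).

[chest [[[marsh pitch] hook] priest]]

The outermost head in the paraphrase is "priest" (specifically "marsh pitch hook priest"), modified by "chest".
"marsh pitch hook priest" → head "priest", modifier "marsh pitch hook".
"marsh pitch hook" → head "hook", modifier "marsh pitch".
"marsh pitch" → head "pitch", modifier "marsh".
So the structure is [chest [[[marsh pitch] hook] priest]].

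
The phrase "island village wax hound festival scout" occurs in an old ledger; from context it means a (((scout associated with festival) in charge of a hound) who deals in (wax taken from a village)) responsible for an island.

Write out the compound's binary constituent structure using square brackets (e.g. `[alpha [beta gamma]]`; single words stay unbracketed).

Whole compound: head "scout" (specifically "village wax hound festival scout"), modifier "island".
Inside "village wax hound festival scout": head "scout" (specifically "hound festival scout"), modifier "village wax".
Inside "village wax": head "wax", modifier "village".
Inside "hound festival scout": head "scout" (specifically "festival scout"), modifier "hound".
Inside "festival scout": head "scout", modifier "festival".
Putting it together: [island [[village wax] [hound [festival scout]]]].

[island [[village wax] [hound [festival scout]]]]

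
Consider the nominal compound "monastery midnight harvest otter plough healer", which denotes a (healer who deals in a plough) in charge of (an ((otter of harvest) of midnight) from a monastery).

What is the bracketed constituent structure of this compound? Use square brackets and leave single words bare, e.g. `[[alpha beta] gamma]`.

[[monastery [midnight [harvest otter]]] [plough healer]]

The outermost head in the paraphrase is "healer" (specifically "plough healer"), modified by "monastery midnight harvest otter".
Within "monastery midnight harvest otter", the head is "otter" (specifically "midnight harvest otter") and the modifier is "monastery".
Within "midnight harvest otter", the head is "otter" (specifically "harvest otter") and the modifier is "midnight".
Within "harvest otter", the head is "otter" and the modifier is "harvest".
Within "plough healer", the head is "healer" and the modifier is "plough".
Assembled: [[monastery [midnight [harvest otter]]] [plough healer]].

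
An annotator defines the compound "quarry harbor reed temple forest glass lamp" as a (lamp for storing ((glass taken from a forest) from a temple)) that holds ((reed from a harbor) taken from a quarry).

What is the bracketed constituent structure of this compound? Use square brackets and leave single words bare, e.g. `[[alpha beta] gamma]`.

Overall it is a kind of lamp (specifically "temple forest glass lamp"); the modifier is "quarry harbor reed".
Inside "quarry harbor reed": head "reed" (specifically "harbor reed"), modifier "quarry".
Inside "harbor reed": head "reed", modifier "harbor".
Inside "temple forest glass lamp": head "lamp", modifier "temple forest glass".
Inside "temple forest glass": head "glass" (specifically "forest glass"), modifier "temple".
Inside "forest glass": head "glass", modifier "forest".
So the structure is [[quarry [harbor reed]] [[temple [forest glass]] lamp]].

[[quarry [harbor reed]] [[temple [forest glass]] lamp]]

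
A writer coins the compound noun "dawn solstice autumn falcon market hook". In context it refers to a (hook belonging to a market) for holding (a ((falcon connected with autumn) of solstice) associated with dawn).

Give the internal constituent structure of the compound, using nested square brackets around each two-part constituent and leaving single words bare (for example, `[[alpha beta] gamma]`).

[[dawn [solstice [autumn falcon]]] [market hook]]

The outermost head in the paraphrase is "hook" (specifically "market hook"), modified by "dawn solstice autumn falcon".
Inside "dawn solstice autumn falcon": head "falcon" (specifically "solstice autumn falcon"), modifier "dawn".
Inside "solstice autumn falcon": head "falcon" (specifically "autumn falcon"), modifier "solstice".
Inside "autumn falcon": head "falcon", modifier "autumn".
Inside "market hook": head "hook", modifier "market".
So the structure is [[dawn [solstice [autumn falcon]]] [market hook]].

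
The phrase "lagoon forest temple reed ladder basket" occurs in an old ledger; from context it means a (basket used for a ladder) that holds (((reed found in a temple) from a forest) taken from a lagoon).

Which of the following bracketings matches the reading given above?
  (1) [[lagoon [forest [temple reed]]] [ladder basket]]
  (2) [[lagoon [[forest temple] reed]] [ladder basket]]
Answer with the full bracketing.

The paraphrase's head is the "basket" part ("ladder basket"); its modifier is "lagoon forest temple reed".
That top-level split, carried through the inner groups, gives [[lagoon [forest [temple reed]]] [ladder basket]].

[[lagoon [forest [temple reed]]] [ladder basket]]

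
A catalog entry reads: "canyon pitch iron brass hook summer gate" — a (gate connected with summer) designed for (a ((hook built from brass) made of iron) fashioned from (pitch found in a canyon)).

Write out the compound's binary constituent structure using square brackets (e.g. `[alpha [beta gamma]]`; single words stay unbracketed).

[[[canyon pitch] [iron [brass hook]]] [summer gate]]

The outermost head in the paraphrase is "gate" (specifically "summer gate"), modified by "canyon pitch iron brass hook".
Within "canyon pitch iron brass hook", the head is "hook" (specifically "iron brass hook") and the modifier is "canyon pitch".
Within "canyon pitch", the head is "pitch" and the modifier is "canyon".
Within "iron brass hook", the head is "hook" (specifically "brass hook") and the modifier is "iron".
Within "brass hook", the head is "hook" and the modifier is "brass".
Within "summer gate", the head is "gate" and the modifier is "summer".
Putting it together: [[[canyon pitch] [iron [brass hook]]] [summer gate]].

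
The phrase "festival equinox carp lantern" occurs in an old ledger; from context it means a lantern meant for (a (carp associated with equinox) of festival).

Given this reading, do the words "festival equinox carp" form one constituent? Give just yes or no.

yes

The paraphrase groups the words so that "festival equinox carp" is one unit: it corresponds to a single parenthesized sub-phrase.
The full structure is [[festival [equinox carp]] lantern], in which [festival equinox carp] is a constituent.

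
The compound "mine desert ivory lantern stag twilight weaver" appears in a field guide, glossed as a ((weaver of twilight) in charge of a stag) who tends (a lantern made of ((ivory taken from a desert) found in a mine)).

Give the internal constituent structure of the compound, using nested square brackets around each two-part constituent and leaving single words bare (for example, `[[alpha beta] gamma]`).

[[[mine [desert ivory]] lantern] [stag [twilight weaver]]]

Whole compound: head "weaver" (specifically "stag twilight weaver"), modifier "mine desert ivory lantern".
"mine desert ivory lantern" → head "lantern", modifier "mine desert ivory".
"mine desert ivory" → head "ivory" (specifically "desert ivory"), modifier "mine".
"desert ivory" → head "ivory", modifier "desert".
"stag twilight weaver" → head "weaver" (specifically "twilight weaver"), modifier "stag".
"twilight weaver" → head "weaver", modifier "twilight".
Assembled: [[[mine [desert ivory]] lantern] [stag [twilight weaver]]].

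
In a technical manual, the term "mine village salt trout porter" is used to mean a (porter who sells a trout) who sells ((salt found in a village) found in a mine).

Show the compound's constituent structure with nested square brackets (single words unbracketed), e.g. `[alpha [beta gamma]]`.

At the top level: head "porter" (specifically "trout porter"); modifier "mine village salt".
Within "mine village salt", the head is "salt" (specifically "village salt") and the modifier is "mine".
Within "village salt", the head is "salt" and the modifier is "village".
Within "trout porter", the head is "porter" and the modifier is "trout".
So the structure is [[mine [village salt]] [trout porter]].

[[mine [village salt]] [trout porter]]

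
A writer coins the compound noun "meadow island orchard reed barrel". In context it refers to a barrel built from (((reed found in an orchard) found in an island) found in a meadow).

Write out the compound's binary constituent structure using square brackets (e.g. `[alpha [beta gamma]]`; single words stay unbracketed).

[[meadow [island [orchard reed]]] barrel]

At the top level: head "barrel"; modifier "meadow island orchard reed".
Within "meadow island orchard reed", the head is "reed" (specifically "island orchard reed") and the modifier is "meadow".
Within "island orchard reed", the head is "reed" (specifically "orchard reed") and the modifier is "island".
Within "orchard reed", the head is "reed" and the modifier is "orchard".
Putting it together: [[meadow [island [orchard reed]]] barrel].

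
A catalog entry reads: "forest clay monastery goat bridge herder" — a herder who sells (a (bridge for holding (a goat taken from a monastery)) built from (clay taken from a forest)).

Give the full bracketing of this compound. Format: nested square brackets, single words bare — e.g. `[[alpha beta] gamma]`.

The outermost head in the paraphrase is "herder", modified by "forest clay monastery goat bridge".
Within "forest clay monastery goat bridge", the head is "bridge" (specifically "monastery goat bridge") and the modifier is "forest clay".
Within "forest clay", the head is "clay" and the modifier is "forest".
Within "monastery goat bridge", the head is "bridge" and the modifier is "monastery goat".
Within "monastery goat", the head is "goat" and the modifier is "monastery".
So the structure is [[[forest clay] [[monastery goat] bridge]] herder].

[[[forest clay] [[monastery goat] bridge]] herder]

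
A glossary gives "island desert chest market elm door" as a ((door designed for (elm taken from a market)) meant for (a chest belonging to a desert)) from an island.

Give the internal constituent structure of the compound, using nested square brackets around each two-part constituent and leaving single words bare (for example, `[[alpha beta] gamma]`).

[island [[desert chest] [[market elm] door]]]

The outermost head in the paraphrase is "door" (specifically "desert chest market elm door"), modified by "island".
Within "desert chest market elm door", the head is "door" (specifically "market elm door") and the modifier is "desert chest".
Within "desert chest", the head is "chest" and the modifier is "desert".
Within "market elm door", the head is "door" and the modifier is "market elm".
Within "market elm", the head is "elm" and the modifier is "market".
So the structure is [island [[desert chest] [[market elm] door]]].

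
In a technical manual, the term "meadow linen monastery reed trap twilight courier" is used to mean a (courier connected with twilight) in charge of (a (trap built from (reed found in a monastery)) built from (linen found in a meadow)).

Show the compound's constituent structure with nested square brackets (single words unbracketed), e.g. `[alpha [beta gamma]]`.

[[[meadow linen] [[monastery reed] trap]] [twilight courier]]

At the top level: head "courier" (specifically "twilight courier"); modifier "meadow linen monastery reed trap".
"meadow linen monastery reed trap" → head "trap" (specifically "monastery reed trap"), modifier "meadow linen".
"meadow linen" → head "linen", modifier "meadow".
"monastery reed trap" → head "trap", modifier "monastery reed".
"monastery reed" → head "reed", modifier "monastery".
"twilight courier" → head "courier", modifier "twilight".
So the structure is [[[meadow linen] [[monastery reed] trap]] [twilight courier]].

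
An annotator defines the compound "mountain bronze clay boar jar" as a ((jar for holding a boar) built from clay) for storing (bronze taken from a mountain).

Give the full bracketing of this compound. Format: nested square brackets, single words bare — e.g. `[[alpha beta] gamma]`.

The outermost head in the paraphrase is "jar" (specifically "clay boar jar"), modified by "mountain bronze".
Inside "mountain bronze": head "bronze", modifier "mountain".
Inside "clay boar jar": head "jar" (specifically "boar jar"), modifier "clay".
Inside "boar jar": head "jar", modifier "boar".
Putting it together: [[mountain bronze] [clay [boar jar]]].

[[mountain bronze] [clay [boar jar]]]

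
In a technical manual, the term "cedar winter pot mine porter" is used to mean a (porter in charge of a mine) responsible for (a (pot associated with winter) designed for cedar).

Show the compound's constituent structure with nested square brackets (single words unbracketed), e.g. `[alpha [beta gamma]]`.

[[cedar [winter pot]] [mine porter]]

Whole compound: head "porter" (specifically "mine porter"), modifier "cedar winter pot".
Within "cedar winter pot", the head is "pot" (specifically "winter pot") and the modifier is "cedar".
Within "winter pot", the head is "pot" and the modifier is "winter".
Within "mine porter", the head is "porter" and the modifier is "mine".
Putting it together: [[cedar [winter pot]] [mine porter]].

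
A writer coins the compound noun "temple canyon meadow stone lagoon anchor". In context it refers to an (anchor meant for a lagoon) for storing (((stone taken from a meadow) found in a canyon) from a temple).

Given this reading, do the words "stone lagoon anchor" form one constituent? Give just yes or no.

The top-level split is [temple canyon meadow stone] [lagoon anchor]; the full structure is [[temple [canyon [meadow stone]]] [lagoon anchor]].
"stone lagoon anchor" straddles a constituent boundary, so it is not a single unit.

no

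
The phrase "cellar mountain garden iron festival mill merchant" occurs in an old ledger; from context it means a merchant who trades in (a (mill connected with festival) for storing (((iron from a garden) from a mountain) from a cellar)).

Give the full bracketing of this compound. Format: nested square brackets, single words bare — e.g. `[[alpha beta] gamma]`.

[[[cellar [mountain [garden iron]]] [festival mill]] merchant]

Whole compound: head "merchant", modifier "cellar mountain garden iron festival mill".
Inside "cellar mountain garden iron festival mill": head "mill" (specifically "festival mill"), modifier "cellar mountain garden iron".
Inside "cellar mountain garden iron": head "iron" (specifically "mountain garden iron"), modifier "cellar".
Inside "mountain garden iron": head "iron" (specifically "garden iron"), modifier "mountain".
Inside "garden iron": head "iron", modifier "garden".
Inside "festival mill": head "mill", modifier "festival".
Assembled: [[[cellar [mountain [garden iron]]] [festival mill]] merchant].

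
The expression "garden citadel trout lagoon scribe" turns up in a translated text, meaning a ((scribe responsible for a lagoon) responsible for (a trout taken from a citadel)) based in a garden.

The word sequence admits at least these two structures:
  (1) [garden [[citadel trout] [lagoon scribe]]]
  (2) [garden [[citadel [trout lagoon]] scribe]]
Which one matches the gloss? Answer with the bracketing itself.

The paraphrase's head is the "scribe" part ("citadel trout lagoon scribe"); its modifier is "garden".
That top-level split, carried through the inner groups, gives [garden [[citadel trout] [lagoon scribe]]].

[garden [[citadel trout] [lagoon scribe]]]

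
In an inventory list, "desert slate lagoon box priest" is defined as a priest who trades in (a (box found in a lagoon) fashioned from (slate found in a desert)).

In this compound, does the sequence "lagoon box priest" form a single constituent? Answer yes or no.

no

The top-level split is [desert slate lagoon box] [priest]; the full structure is [[[desert slate] [lagoon box]] priest].
"lagoon box priest" straddles a constituent boundary, so it is not a single unit.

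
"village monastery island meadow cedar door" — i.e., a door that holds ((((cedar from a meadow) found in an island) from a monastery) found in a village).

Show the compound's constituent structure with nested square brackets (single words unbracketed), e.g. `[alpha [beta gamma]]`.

Whole compound: head "door", modifier "village monastery island meadow cedar".
"village monastery island meadow cedar" → head "cedar" (specifically "monastery island meadow cedar"), modifier "village".
"monastery island meadow cedar" → head "cedar" (specifically "island meadow cedar"), modifier "monastery".
"island meadow cedar" → head "cedar" (specifically "meadow cedar"), modifier "island".
"meadow cedar" → head "cedar", modifier "meadow".
Putting it together: [[village [monastery [island [meadow cedar]]]] door].

[[village [monastery [island [meadow cedar]]]] door]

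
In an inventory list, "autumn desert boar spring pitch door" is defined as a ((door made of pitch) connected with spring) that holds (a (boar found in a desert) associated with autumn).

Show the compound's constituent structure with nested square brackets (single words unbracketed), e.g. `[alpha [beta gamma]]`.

[[autumn [desert boar]] [spring [pitch door]]]

At the top level: head "door" (specifically "spring pitch door"); modifier "autumn desert boar".
"autumn desert boar" → head "boar" (specifically "desert boar"), modifier "autumn".
"desert boar" → head "boar", modifier "desert".
"spring pitch door" → head "door" (specifically "pitch door"), modifier "spring".
"pitch door" → head "door", modifier "pitch".
Assembled: [[autumn [desert boar]] [spring [pitch door]]].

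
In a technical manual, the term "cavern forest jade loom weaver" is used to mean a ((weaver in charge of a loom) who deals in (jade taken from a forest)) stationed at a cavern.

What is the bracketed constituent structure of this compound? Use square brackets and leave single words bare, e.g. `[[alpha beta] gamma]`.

Whole compound: head "weaver" (specifically "forest jade loom weaver"), modifier "cavern".
"forest jade loom weaver" → head "weaver" (specifically "loom weaver"), modifier "forest jade".
"forest jade" → head "jade", modifier "forest".
"loom weaver" → head "weaver", modifier "loom".
Assembled: [cavern [[forest jade] [loom weaver]]].

[cavern [[forest jade] [loom weaver]]]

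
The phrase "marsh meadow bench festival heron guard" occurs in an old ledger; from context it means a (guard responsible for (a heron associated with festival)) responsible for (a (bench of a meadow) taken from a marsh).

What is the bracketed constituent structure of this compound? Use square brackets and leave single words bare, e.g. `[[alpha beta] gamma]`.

[[marsh [meadow bench]] [[festival heron] guard]]

At the top level: head "guard" (specifically "festival heron guard"); modifier "marsh meadow bench".
Inside "marsh meadow bench": head "bench" (specifically "meadow bench"), modifier "marsh".
Inside "meadow bench": head "bench", modifier "meadow".
Inside "festival heron guard": head "guard", modifier "festival heron".
Inside "festival heron": head "heron", modifier "festival".
Putting it together: [[marsh [meadow bench]] [[festival heron] guard]].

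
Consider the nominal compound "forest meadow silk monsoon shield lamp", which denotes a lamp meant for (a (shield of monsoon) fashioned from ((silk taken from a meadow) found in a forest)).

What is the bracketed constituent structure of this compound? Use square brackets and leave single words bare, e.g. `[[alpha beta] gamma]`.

[[[forest [meadow silk]] [monsoon shield]] lamp]

At the top level: head "lamp"; modifier "forest meadow silk monsoon shield".
Within "forest meadow silk monsoon shield", the head is "shield" (specifically "monsoon shield") and the modifier is "forest meadow silk".
Within "forest meadow silk", the head is "silk" (specifically "meadow silk") and the modifier is "forest".
Within "meadow silk", the head is "silk" and the modifier is "meadow".
Within "monsoon shield", the head is "shield" and the modifier is "monsoon".
Putting it together: [[[forest [meadow silk]] [monsoon shield]] lamp].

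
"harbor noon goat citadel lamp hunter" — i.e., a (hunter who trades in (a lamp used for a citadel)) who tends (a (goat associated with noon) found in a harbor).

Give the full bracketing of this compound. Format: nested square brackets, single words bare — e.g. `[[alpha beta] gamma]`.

[[harbor [noon goat]] [[citadel lamp] hunter]]

The outermost head in the paraphrase is "hunter" (specifically "citadel lamp hunter"), modified by "harbor noon goat".
"harbor noon goat" → head "goat" (specifically "noon goat"), modifier "harbor".
"noon goat" → head "goat", modifier "noon".
"citadel lamp hunter" → head "hunter", modifier "citadel lamp".
"citadel lamp" → head "lamp", modifier "citadel".
So the structure is [[harbor [noon goat]] [[citadel lamp] hunter]].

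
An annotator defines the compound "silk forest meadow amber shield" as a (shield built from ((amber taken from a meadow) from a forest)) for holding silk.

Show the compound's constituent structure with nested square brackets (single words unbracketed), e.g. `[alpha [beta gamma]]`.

The outermost head in the paraphrase is "shield" (specifically "forest meadow amber shield"), modified by "silk".
"forest meadow amber shield" → head "shield", modifier "forest meadow amber".
"forest meadow amber" → head "amber" (specifically "meadow amber"), modifier "forest".
"meadow amber" → head "amber", modifier "meadow".
Putting it together: [silk [[forest [meadow amber]] shield]].

[silk [[forest [meadow amber]] shield]]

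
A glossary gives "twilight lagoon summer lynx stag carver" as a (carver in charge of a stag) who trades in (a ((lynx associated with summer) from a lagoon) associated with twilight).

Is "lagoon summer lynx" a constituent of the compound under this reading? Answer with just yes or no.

The paraphrase groups the words so that "lagoon summer lynx" is one unit: it corresponds to a single parenthesized sub-phrase.
The full structure is [[twilight [lagoon [summer lynx]]] [stag carver]], in which [lagoon summer lynx] is a constituent.

yes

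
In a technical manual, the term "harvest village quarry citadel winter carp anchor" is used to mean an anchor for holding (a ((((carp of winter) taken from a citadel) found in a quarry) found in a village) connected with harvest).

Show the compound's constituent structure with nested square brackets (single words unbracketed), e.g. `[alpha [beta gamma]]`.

[[harvest [village [quarry [citadel [winter carp]]]]] anchor]

At the top level: head "anchor"; modifier "harvest village quarry citadel winter carp".
"harvest village quarry citadel winter carp" → head "carp" (specifically "village quarry citadel winter carp"), modifier "harvest".
"village quarry citadel winter carp" → head "carp" (specifically "quarry citadel winter carp"), modifier "village".
"quarry citadel winter carp" → head "carp" (specifically "citadel winter carp"), modifier "quarry".
"citadel winter carp" → head "carp" (specifically "winter carp"), modifier "citadel".
"winter carp" → head "carp", modifier "winter".
Putting it together: [[harvest [village [quarry [citadel [winter carp]]]]] anchor].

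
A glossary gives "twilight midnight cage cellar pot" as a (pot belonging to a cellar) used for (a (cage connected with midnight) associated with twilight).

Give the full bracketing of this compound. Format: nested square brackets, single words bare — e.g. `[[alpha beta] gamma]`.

The outermost head in the paraphrase is "pot" (specifically "cellar pot"), modified by "twilight midnight cage".
"twilight midnight cage" → head "cage" (specifically "midnight cage"), modifier "twilight".
"midnight cage" → head "cage", modifier "midnight".
"cellar pot" → head "pot", modifier "cellar".
So the structure is [[twilight [midnight cage]] [cellar pot]].

[[twilight [midnight cage]] [cellar pot]]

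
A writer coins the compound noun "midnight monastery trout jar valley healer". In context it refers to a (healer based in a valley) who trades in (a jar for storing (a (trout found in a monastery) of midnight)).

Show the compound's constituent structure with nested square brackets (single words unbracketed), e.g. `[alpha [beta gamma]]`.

[[[midnight [monastery trout]] jar] [valley healer]]

The outermost head in the paraphrase is "healer" (specifically "valley healer"), modified by "midnight monastery trout jar".
"midnight monastery trout jar" → head "jar", modifier "midnight monastery trout".
"midnight monastery trout" → head "trout" (specifically "monastery trout"), modifier "midnight".
"monastery trout" → head "trout", modifier "monastery".
"valley healer" → head "healer", modifier "valley".
Assembled: [[[midnight [monastery trout]] jar] [valley healer]].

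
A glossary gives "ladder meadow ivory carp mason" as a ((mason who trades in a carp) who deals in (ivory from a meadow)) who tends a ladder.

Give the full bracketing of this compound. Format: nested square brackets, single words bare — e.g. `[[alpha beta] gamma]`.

Overall it is a kind of mason (specifically "meadow ivory carp mason"); the modifier is "ladder".
"meadow ivory carp mason" → head "mason" (specifically "carp mason"), modifier "meadow ivory".
"meadow ivory" → head "ivory", modifier "meadow".
"carp mason" → head "mason", modifier "carp".
Assembled: [ladder [[meadow ivory] [carp mason]]].

[ladder [[meadow ivory] [carp mason]]]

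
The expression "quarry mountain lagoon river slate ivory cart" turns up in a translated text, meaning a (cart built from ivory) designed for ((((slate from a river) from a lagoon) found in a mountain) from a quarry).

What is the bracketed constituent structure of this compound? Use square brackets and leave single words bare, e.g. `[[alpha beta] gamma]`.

The outermost head in the paraphrase is "cart" (specifically "ivory cart"), modified by "quarry mountain lagoon river slate".
Inside "quarry mountain lagoon river slate": head "slate" (specifically "mountain lagoon river slate"), modifier "quarry".
Inside "mountain lagoon river slate": head "slate" (specifically "lagoon river slate"), modifier "mountain".
Inside "lagoon river slate": head "slate" (specifically "river slate"), modifier "lagoon".
Inside "river slate": head "slate", modifier "river".
Inside "ivory cart": head "cart", modifier "ivory".
So the structure is [[quarry [mountain [lagoon [river slate]]]] [ivory cart]].

[[quarry [mountain [lagoon [river slate]]]] [ivory cart]]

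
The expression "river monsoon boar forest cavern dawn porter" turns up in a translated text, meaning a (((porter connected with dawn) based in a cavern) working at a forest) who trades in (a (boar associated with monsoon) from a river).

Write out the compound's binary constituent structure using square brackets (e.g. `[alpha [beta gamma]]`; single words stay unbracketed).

The outermost head in the paraphrase is "porter" (specifically "forest cavern dawn porter"), modified by "river monsoon boar".
Inside "river monsoon boar": head "boar" (specifically "monsoon boar"), modifier "river".
Inside "monsoon boar": head "boar", modifier "monsoon".
Inside "forest cavern dawn porter": head "porter" (specifically "cavern dawn porter"), modifier "forest".
Inside "cavern dawn porter": head "porter" (specifically "dawn porter"), modifier "cavern".
Inside "dawn porter": head "porter", modifier "dawn".
So the structure is [[river [monsoon boar]] [forest [cavern [dawn porter]]]].

[[river [monsoon boar]] [forest [cavern [dawn porter]]]]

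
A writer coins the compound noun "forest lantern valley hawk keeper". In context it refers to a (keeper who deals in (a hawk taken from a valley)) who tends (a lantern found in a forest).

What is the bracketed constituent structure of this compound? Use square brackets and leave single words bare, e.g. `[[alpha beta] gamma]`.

The outermost head in the paraphrase is "keeper" (specifically "valley hawk keeper"), modified by "forest lantern".
Within "forest lantern", the head is "lantern" and the modifier is "forest".
Within "valley hawk keeper", the head is "keeper" and the modifier is "valley hawk".
Within "valley hawk", the head is "hawk" and the modifier is "valley".
So the structure is [[forest lantern] [[valley hawk] keeper]].

[[forest lantern] [[valley hawk] keeper]]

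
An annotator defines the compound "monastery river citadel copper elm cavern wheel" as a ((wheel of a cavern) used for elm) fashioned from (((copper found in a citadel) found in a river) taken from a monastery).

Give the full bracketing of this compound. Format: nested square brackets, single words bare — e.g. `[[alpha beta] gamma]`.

The outermost head in the paraphrase is "wheel" (specifically "elm cavern wheel"), modified by "monastery river citadel copper".
"monastery river citadel copper" → head "copper" (specifically "river citadel copper"), modifier "monastery".
"river citadel copper" → head "copper" (specifically "citadel copper"), modifier "river".
"citadel copper" → head "copper", modifier "citadel".
"elm cavern wheel" → head "wheel" (specifically "cavern wheel"), modifier "elm".
"cavern wheel" → head "wheel", modifier "cavern".
So the structure is [[monastery [river [citadel copper]]] [elm [cavern wheel]]].

[[monastery [river [citadel copper]]] [elm [cavern wheel]]]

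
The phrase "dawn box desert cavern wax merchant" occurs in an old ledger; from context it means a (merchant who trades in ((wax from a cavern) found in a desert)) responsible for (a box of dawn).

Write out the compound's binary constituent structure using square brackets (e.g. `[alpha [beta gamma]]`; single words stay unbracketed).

[[dawn box] [[desert [cavern wax]] merchant]]

Whole compound: head "merchant" (specifically "desert cavern wax merchant"), modifier "dawn box".
"dawn box" → head "box", modifier "dawn".
"desert cavern wax merchant" → head "merchant", modifier "desert cavern wax".
"desert cavern wax" → head "wax" (specifically "cavern wax"), modifier "desert".
"cavern wax" → head "wax", modifier "cavern".
So the structure is [[dawn box] [[desert [cavern wax]] merchant]].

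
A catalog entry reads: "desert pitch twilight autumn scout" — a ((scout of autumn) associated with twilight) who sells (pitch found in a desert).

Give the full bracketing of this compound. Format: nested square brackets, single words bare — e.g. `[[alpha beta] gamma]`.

[[desert pitch] [twilight [autumn scout]]]

Overall it is a kind of scout (specifically "twilight autumn scout"); the modifier is "desert pitch".
"desert pitch" → head "pitch", modifier "desert".
"twilight autumn scout" → head "scout" (specifically "autumn scout"), modifier "twilight".
"autumn scout" → head "scout", modifier "autumn".
Assembled: [[desert pitch] [twilight [autumn scout]]].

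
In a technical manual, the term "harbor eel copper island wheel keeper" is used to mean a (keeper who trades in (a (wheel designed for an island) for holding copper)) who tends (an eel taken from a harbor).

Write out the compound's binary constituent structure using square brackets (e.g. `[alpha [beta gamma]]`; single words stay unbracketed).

At the top level: head "keeper" (specifically "copper island wheel keeper"); modifier "harbor eel".
"harbor eel" → head "eel", modifier "harbor".
"copper island wheel keeper" → head "keeper", modifier "copper island wheel".
"copper island wheel" → head "wheel" (specifically "island wheel"), modifier "copper".
"island wheel" → head "wheel", modifier "island".
Assembled: [[harbor eel] [[copper [island wheel]] keeper]].

[[harbor eel] [[copper [island wheel]] keeper]]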